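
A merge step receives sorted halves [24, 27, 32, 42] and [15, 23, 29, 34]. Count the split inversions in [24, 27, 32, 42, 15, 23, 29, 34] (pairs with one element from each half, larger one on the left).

Split inversions: 11

For each element r of the right run, count left-run elements greater than r:
r = 15: 24, 27, 32, 42 → 4
r = 23: 24, 27, 32, 42 → 4
r = 29: 32, 42 → 2
r = 34: 42 → 1
Cross-inversions: 4 + 4 + 2 + 1 = 11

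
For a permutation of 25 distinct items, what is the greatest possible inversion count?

300 inversions

The maximum occurs when the array is in strictly decreasing order: every one of the C(25, 2) pairs is inverted.
C(25, 2) = 25·24/2 = 300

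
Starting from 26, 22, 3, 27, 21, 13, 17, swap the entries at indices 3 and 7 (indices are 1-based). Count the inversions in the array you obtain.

17

Positions 3 and 7 hold 3 and 17; after swapping, the array is [26, 22, 17, 27, 21, 13, 3].
For each element, count later entries that are smaller:
26 → 22, 17, 21, 13, 3 → 5
22 → 17, 21, 13, 3 → 4
17 → 13, 3 → 2
27 → 21, 13, 3 → 3
21 → 13, 3 → 2
13 → 3 → 1
3 → none → 0
Sum: 5 + 4 + 2 + 3 + 2 + 1 + 0 = 17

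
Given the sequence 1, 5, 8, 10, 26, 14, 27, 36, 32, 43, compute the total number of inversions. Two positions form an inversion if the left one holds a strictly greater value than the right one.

2

Sweep left to right; for each value list the smaller values that follow it:
1: 0
5: 0
8: 0
10: 0
26: 1
14: 0
27: 0
36: 1
32: 0
43: 0
Sum: 0 + 0 + 0 + 0 + 1 + 0 + 0 + 1 + 0 + 0 = 2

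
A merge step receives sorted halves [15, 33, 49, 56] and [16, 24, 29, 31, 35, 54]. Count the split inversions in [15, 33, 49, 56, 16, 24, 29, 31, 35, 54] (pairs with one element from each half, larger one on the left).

15 cross-inversions

Count, for every r in R, how many entries of L exceed r:
r = 16: 33, 49, 56 → 3
r = 24: 33, 49, 56 → 3
r = 29: 33, 49, 56 → 3
r = 31: 33, 49, 56 → 3
r = 35: 49, 56 → 2
r = 54: 56 → 1
Cross-inversions: 3 + 3 + 3 + 3 + 2 + 1 = 15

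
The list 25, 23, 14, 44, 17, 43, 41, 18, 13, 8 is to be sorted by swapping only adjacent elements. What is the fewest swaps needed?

31

Minimum adjacent swaps = number of inversions (each swap of adjacent out-of-order elements removes one inversion and no swap can remove more).
Count inversions — for each element, later elements that are smaller:
25: 23, 14, 17, 18, 13, 8 → 6
23: 14, 17, 18, 13, 8 → 5
14: 13, 8 → 2
44: 17, 43, 41, 18, 13, 8 → 6
17: 13, 8 → 2
43: 41, 18, 13, 8 → 4
41: 18, 13, 8 → 3
18: 13, 8 → 2
13: 8 → 1
8: none → 0
Total inversions: 6 + 5 + 2 + 6 + 2 + 4 + 3 + 2 + 1 + 0 = 31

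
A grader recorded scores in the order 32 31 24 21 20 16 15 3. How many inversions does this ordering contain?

Element-by-element contributions:
32 → 31, 24, 21, 20, 16, 15, 3 → 7
31 → 24, 21, 20, 16, 15, 3 → 6
24 → 21, 20, 16, 15, 3 → 5
21 → 20, 16, 15, 3 → 4
20 → 16, 15, 3 → 3
16 → 15, 3 → 2
15 → 3 → 1
3 → none → 0
Sum: 7 + 6 + 5 + 4 + 3 + 2 + 1 + 0 = 28

28 inversions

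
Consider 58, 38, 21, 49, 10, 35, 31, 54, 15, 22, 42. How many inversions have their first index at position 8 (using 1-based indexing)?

The element at index 8 is 54.
Elements after it: 15, 22, 42
Those smaller than 54: 15, 22, 42

3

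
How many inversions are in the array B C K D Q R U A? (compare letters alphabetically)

Count, for each position, how many later elements it exceeds:
B → A → 1
C → A → 1
K → D, A → 2
D → A → 1
Q → A → 1
R → A → 1
U → A → 1
A → none → 0
Sum: 1 + 1 + 2 + 1 + 1 + 1 + 1 + 0 = 8

8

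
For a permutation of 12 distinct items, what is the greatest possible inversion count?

66

A reversed (strictly descending) arrangement makes every pair an inversion, giving C(12, 2) inversions.
C(12, 2) = 12·11/2 = 66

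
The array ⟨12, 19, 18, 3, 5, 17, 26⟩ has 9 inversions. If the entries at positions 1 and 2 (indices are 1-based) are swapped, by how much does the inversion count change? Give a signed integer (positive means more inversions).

Positions 1 and 2 hold 12 and 19; after swapping, the array is [19, 12, 18, 3, 5, 17, 26].
Sweep left to right; for each value list the smaller values that follow it:
19 → 12, 18, 3, 5, 17 → 5
12 → 3, 5 → 2
18 → 3, 5, 17 → 3
3 → none → 0
5 → none → 0
17 → none → 0
26 → none → 0
Sum: 5 + 2 + 3 + 0 + 0 + 0 + 0 = 10
Change: 10 − 9 = +1

+1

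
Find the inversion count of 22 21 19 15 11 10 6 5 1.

36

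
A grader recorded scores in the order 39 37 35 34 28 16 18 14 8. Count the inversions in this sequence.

35

Sweep left to right; for each value list the smaller values that follow it:
39: 8
37: 7
35: 6
34: 5
28: 4
16: 2
18: 2
14: 1
8: 0
Sum: 8 + 7 + 6 + 5 + 4 + 2 + 2 + 1 + 0 = 35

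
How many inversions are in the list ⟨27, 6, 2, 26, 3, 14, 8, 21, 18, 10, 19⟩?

Element-by-element contributions:
27 → 6, 2, 26, 3, 14, 8, 21, 18, 10, 19 → 10
6 → 2, 3 → 2
2 → none → 0
26 → 3, 14, 8, 21, 18, 10, 19 → 7
3 → none → 0
14 → 8, 10 → 2
8 → none → 0
21 → 18, 10, 19 → 3
18 → 10 → 1
10 → none → 0
19 → none → 0
Sum: 10 + 2 + 0 + 7 + 0 + 2 + 0 + 3 + 1 + 0 + 0 = 25

There are 25 inversions.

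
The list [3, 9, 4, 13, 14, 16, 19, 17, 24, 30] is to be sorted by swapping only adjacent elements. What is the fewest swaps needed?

2

Each adjacent swap fixes exactly one inversion, so the minimum swap count equals the number of inversions.
Count inversions — for each element, later elements that are smaller:
3: none → 0
9: 4 → 1
4: none → 0
13: none → 0
14: none → 0
16: none → 0
19: 17 → 1
17: none → 0
24: none → 0
30: none → 0
Total inversions: 0 + 1 + 0 + 0 + 0 + 0 + 1 + 0 + 0 + 0 = 2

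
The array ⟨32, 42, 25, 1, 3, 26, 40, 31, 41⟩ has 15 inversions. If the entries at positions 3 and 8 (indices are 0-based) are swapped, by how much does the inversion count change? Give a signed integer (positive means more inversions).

+9

Positions 3 and 8 hold 1 and 41; after swapping, the array is [32, 42, 25, 41, 3, 26, 40, 31, 1].
Element-by-element contributions:
32 → 25, 3, 26, 31, 1 → 5
42 → 25, 41, 3, 26, 40, 31, 1 → 7
25 → 3, 1 → 2
41 → 3, 26, 40, 31, 1 → 5
3 → 1 → 1
26 → 1 → 1
40 → 31, 1 → 2
31 → 1 → 1
1 → none → 0
Sum: 5 + 7 + 2 + 5 + 1 + 1 + 2 + 1 + 0 = 24
Change: 24 − 15 = +9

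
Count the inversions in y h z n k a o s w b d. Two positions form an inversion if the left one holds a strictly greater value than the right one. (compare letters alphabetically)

33

For each element, count later entries that are smaller:
y: 9
h: 3
z: 8
n: 4
k: 3
a: 0
o: 2
s: 2
w: 2
b: 0
d: 0
Sum: 9 + 3 + 8 + 4 + 3 + 0 + 2 + 2 + 2 + 0 + 0 = 33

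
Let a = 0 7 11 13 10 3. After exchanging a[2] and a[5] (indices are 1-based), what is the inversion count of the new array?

Positions 2 and 5 hold 7 and 10; after swapping, the array is [0, 10, 11, 13, 7, 3].
Count, for each position, how many later elements it exceeds:
0 → none → 0
10 → 7, 3 → 2
11 → 7, 3 → 2
13 → 7, 3 → 2
7 → 3 → 1
3 → none → 0
Sum: 0 + 2 + 2 + 2 + 1 + 0 = 7

7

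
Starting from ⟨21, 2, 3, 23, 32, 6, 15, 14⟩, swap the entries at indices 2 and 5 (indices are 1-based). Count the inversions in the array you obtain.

17 inversions

Positions 2 and 5 hold 2 and 32; after swapping, the array is [21, 32, 3, 23, 2, 6, 15, 14].
Count, for each position, how many later elements it exceeds:
21: 5
32: 6
3: 1
23: 4
2: 0
6: 0
15: 1
14: 0
Sum: 5 + 6 + 1 + 4 + 0 + 0 + 1 + 0 = 17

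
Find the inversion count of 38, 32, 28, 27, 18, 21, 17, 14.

Element-by-element contributions:
38 → 32, 28, 27, 18, 21, 17, 14 → 7
32 → 28, 27, 18, 21, 17, 14 → 6
28 → 27, 18, 21, 17, 14 → 5
27 → 18, 21, 17, 14 → 4
18 → 17, 14 → 2
21 → 17, 14 → 2
17 → 14 → 1
14 → none → 0
Sum: 7 + 6 + 5 + 4 + 2 + 2 + 1 + 0 = 27

27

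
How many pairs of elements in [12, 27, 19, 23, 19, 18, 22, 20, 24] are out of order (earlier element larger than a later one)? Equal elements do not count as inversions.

14 out-of-order pairs

Sweep left to right; for each value list the smaller values that follow it:
12: 0
27: 7
19: 1
23: 4
19: 1
18: 0
22: 1
20: 0
24: 0
Sum: 0 + 7 + 1 + 4 + 1 + 0 + 1 + 0 + 0 = 14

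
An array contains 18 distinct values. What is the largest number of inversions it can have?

A reversed (strictly descending) arrangement makes every pair an inversion, giving C(18, 2) inversions.
C(18, 2) = 18·17/2 = 153

153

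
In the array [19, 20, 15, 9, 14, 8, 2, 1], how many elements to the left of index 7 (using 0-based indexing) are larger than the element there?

The element at index 7 is 1.
Elements before it: 19, 20, 15, 9, 14, 8, 2
Those larger than 1: 19, 20, 15, 9, 14, 8, 2

7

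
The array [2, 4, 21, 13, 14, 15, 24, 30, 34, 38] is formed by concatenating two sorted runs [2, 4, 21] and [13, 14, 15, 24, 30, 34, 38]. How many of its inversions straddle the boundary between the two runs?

Count, for every r in R, how many entries of L exceed r:
r = 13: 21 → 1
r = 14: 21 → 1
r = 15: 21 → 1
r = 24: none → 0
r = 30: none → 0
r = 34: none → 0
r = 38: none → 0
Cross-inversions: 1 + 1 + 1 + 0 + 0 + 0 + 0 = 3

3 cross-inversions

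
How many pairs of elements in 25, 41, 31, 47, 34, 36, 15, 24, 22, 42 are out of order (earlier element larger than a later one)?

25

For each element, count later entries that are smaller:
25 → 15, 24, 22 → 3
41 → 31, 34, 36, 15, 24, 22 → 6
31 → 15, 24, 22 → 3
47 → 34, 36, 15, 24, 22, 42 → 6
34 → 15, 24, 22 → 3
36 → 15, 24, 22 → 3
15 → none → 0
24 → 22 → 1
22 → none → 0
42 → none → 0
Sum: 3 + 6 + 3 + 6 + 3 + 3 + 0 + 1 + 0 + 0 = 25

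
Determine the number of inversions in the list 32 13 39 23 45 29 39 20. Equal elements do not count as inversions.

Element-by-element contributions:
32 → 13, 23, 29, 20 → 4
13 → none → 0
39 → 23, 29, 20 → 3
23 → 20 → 1
45 → 29, 39, 20 → 3
29 → 20 → 1
39 → 20 → 1
20 → none → 0
Sum: 4 + 0 + 3 + 1 + 3 + 1 + 1 + 0 = 13

Inversions: 13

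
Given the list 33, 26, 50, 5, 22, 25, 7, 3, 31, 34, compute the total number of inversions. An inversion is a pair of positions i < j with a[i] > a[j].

There are 25 inversions.

Element-by-element contributions:
33 → 26, 5, 22, 25, 7, 3, 31 → 7
26 → 5, 22, 25, 7, 3 → 5
50 → 5, 22, 25, 7, 3, 31, 34 → 7
5 → 3 → 1
22 → 7, 3 → 2
25 → 7, 3 → 2
7 → 3 → 1
3 → none → 0
31 → none → 0
34 → none → 0
Sum: 7 + 5 + 7 + 1 + 2 + 2 + 1 + 0 + 0 + 0 = 25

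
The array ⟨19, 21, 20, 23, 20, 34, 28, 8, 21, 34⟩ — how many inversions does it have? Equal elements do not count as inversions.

Sweep left to right; for each value list the smaller values that follow it:
19 → 8 → 1
21 → 20, 20, 8 → 3
20 → 8 → 1
23 → 20, 8, 21 → 3
20 → 8 → 1
34 → 28, 8, 21 → 3
28 → 8, 21 → 2
8 → none → 0
21 → none → 0
34 → none → 0
Sum: 1 + 3 + 1 + 3 + 1 + 3 + 2 + 0 + 0 + 0 = 14

14 inversions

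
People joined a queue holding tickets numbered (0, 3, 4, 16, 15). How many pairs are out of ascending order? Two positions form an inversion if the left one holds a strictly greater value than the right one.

Count, for each position, how many later elements it exceeds:
0: 0
3: 0
4: 0
16: 1
15: 0
Sum: 0 + 0 + 0 + 1 + 0 = 1

1 inversion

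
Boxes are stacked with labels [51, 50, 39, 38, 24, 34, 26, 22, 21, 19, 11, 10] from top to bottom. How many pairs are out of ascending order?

Element-by-element contributions:
51 → 50, 39, 38, 24, 34, 26, 22, 21, 19, 11, 10 → 11
50 → 39, 38, 24, 34, 26, 22, 21, 19, 11, 10 → 10
39 → 38, 24, 34, 26, 22, 21, 19, 11, 10 → 9
38 → 24, 34, 26, 22, 21, 19, 11, 10 → 8
24 → 22, 21, 19, 11, 10 → 5
34 → 26, 22, 21, 19, 11, 10 → 6
26 → 22, 21, 19, 11, 10 → 5
22 → 21, 19, 11, 10 → 4
21 → 19, 11, 10 → 3
19 → 11, 10 → 2
11 → 10 → 1
10 → none → 0
Sum: 11 + 10 + 9 + 8 + 5 + 6 + 5 + 4 + 3 + 2 + 1 + 0 = 64

64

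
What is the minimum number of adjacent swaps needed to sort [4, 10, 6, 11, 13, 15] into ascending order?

1 adjacent swap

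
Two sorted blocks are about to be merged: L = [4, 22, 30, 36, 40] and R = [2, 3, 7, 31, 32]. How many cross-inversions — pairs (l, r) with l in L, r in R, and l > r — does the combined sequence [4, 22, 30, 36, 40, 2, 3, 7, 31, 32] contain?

18

Take each right-half value and tally the left-half values above it:
r = 2: 4, 22, 30, 36, 40 → 5
r = 3: 4, 22, 30, 36, 40 → 5
r = 7: 22, 30, 36, 40 → 4
r = 31: 36, 40 → 2
r = 32: 36, 40 → 2
Cross-inversions: 5 + 5 + 4 + 2 + 2 = 18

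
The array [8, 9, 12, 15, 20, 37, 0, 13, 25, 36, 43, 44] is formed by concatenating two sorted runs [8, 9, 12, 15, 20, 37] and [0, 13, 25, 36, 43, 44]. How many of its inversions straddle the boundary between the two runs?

11

Count, for every r in R, how many entries of L exceed r:
r = 0: 8, 9, 12, 15, 20, 37 → 6
r = 13: 15, 20, 37 → 3
r = 25: 37 → 1
r = 36: 37 → 1
r = 43: none → 0
r = 44: none → 0
Cross-inversions: 6 + 3 + 1 + 1 + 0 + 0 = 11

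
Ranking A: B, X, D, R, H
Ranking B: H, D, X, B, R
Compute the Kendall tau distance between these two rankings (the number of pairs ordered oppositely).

7 discordant pairs

Assign each item its position (1..5) in the first ordering, then rewrite the second ordering as that position sequence:
positions: B→1, X→2, D→3, R→4, H→5
second ordering as positions: [5, 3, 2, 1, 4]
Discordant pairs = inversions in this position sequence.
5: 3, 2, 1, 4 → 4
3: 2, 1 → 2
2: 1 → 1
1: 0
4: 0
Total: 4 + 2 + 1 + 0 + 0 = 7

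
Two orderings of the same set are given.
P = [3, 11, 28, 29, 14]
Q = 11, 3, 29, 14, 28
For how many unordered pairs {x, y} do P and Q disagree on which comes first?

Assign each item its position (1..5) in the first ordering, then rewrite the second ordering as that position sequence:
positions: 3→1, 11→2, 28→3, 29→4, 14→5
second ordering as positions: [2, 1, 4, 5, 3]
Discordant pairs = inversions in this position sequence.
2: 1 → 1
1: 0
4: 3 → 1
5: 3 → 1
3: 0
Total: 1 + 0 + 1 + 1 + 0 = 3

3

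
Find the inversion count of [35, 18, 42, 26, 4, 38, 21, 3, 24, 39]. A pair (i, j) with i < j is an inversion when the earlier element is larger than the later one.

24

Count, for each position, how many later elements it exceeds:
35: 6
18: 2
42: 7
26: 4
4: 1
38: 3
21: 1
3: 0
24: 0
39: 0
Sum: 6 + 2 + 7 + 4 + 1 + 3 + 1 + 0 + 0 + 0 = 24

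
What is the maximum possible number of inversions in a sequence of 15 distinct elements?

There are 105 inversions.

The maximum occurs when the array is in strictly decreasing order: every one of the C(15, 2) pairs is inverted.
C(15, 2) = 15·14/2 = 105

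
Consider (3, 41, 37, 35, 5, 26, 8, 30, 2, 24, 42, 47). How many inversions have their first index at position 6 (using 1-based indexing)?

3 such elements

The element at index 6 is 26.
Elements after it: 8, 30, 2, 24, 42, 47
Those smaller than 26: 8, 2, 24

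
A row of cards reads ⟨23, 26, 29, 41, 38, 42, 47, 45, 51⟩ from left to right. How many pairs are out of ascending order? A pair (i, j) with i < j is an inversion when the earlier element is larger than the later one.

There are 2 inversions.

Element-by-element contributions:
23: 0
26: 0
29: 0
41: 1
38: 0
42: 0
47: 1
45: 0
51: 0
Sum: 0 + 0 + 0 + 1 + 0 + 0 + 1 + 0 + 0 = 2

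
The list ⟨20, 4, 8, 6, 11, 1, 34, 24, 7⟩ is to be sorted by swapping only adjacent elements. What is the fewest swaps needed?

16 swaps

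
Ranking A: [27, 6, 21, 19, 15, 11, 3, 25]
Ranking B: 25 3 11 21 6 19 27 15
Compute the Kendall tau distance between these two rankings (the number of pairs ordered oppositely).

22 discordant pairs

Assign each item its position (1..8) in the first ordering, then rewrite the second ordering as that position sequence:
positions: 27→1, 6→2, 21→3, 19→4, 15→5, 11→6, 3→7, 25→8
second ordering as positions: [8, 7, 6, 3, 2, 4, 1, 5]
Discordant pairs = inversions in this position sequence.
8: 7, 6, 3, 2, 4, 1, 5 → 7
7: 6, 3, 2, 4, 1, 5 → 6
6: 3, 2, 4, 1, 5 → 5
3: 2, 1 → 2
2: 1 → 1
4: 1 → 1
1: 0
5: 0
Total: 7 + 6 + 5 + 2 + 1 + 1 + 0 + 0 = 22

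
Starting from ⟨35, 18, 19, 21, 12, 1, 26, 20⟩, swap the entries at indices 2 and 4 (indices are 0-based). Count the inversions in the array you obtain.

15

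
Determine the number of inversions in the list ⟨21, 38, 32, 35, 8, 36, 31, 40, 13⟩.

18 inversions

For each element, count later entries that are smaller:
21 → 8, 13 → 2
38 → 32, 35, 8, 36, 31, 13 → 6
32 → 8, 31, 13 → 3
35 → 8, 31, 13 → 3
8 → none → 0
36 → 31, 13 → 2
31 → 13 → 1
40 → 13 → 1
13 → none → 0
Sum: 2 + 6 + 3 + 3 + 0 + 2 + 1 + 1 + 0 = 18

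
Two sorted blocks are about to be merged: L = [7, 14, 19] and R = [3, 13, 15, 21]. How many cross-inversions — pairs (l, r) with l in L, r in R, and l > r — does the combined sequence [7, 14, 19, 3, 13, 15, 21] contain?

6 cross-inversions

For each element r of the right run, count left-run elements greater than r:
r = 3: 7, 14, 19 → 3
r = 13: 14, 19 → 2
r = 15: 19 → 1
r = 21: none → 0
Cross-inversions: 3 + 2 + 1 + 0 = 6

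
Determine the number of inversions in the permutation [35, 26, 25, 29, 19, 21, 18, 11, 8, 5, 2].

There are 52 out-of-order pairs.

Sweep left to right; for each value list the smaller values that follow it:
35: 10
26: 8
25: 7
29: 7
19: 5
21: 5
18: 4
11: 3
8: 2
5: 1
2: 0
Sum: 10 + 8 + 7 + 7 + 5 + 5 + 4 + 3 + 2 + 1 + 0 = 52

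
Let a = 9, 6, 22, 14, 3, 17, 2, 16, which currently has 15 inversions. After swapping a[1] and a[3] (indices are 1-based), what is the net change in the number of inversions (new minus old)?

+1

Positions 1 and 3 hold 9 and 22; after swapping, the array is [22, 6, 9, 14, 3, 17, 2, 16].
Count, for each position, how many later elements it exceeds:
22 → 6, 9, 14, 3, 17, 2, 16 → 7
6 → 3, 2 → 2
9 → 3, 2 → 2
14 → 3, 2 → 2
3 → 2 → 1
17 → 2, 16 → 2
2 → none → 0
16 → none → 0
Sum: 7 + 2 + 2 + 2 + 1 + 2 + 0 + 0 = 16
Change: 16 − 15 = +1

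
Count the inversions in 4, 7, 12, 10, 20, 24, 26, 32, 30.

2

Element-by-element contributions:
4 → none → 0
7 → none → 0
12 → 10 → 1
10 → none → 0
20 → none → 0
24 → none → 0
26 → none → 0
32 → 30 → 1
30 → none → 0
Sum: 0 + 0 + 1 + 0 + 0 + 0 + 0 + 1 + 0 = 2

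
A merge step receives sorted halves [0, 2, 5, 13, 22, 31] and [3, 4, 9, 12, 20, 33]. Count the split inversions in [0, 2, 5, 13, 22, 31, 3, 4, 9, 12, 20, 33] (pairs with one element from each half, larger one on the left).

Take each right-half value and tally the left-half values above it:
r = 3: 5, 13, 22, 31 → 4
r = 4: 5, 13, 22, 31 → 4
r = 9: 13, 22, 31 → 3
r = 12: 13, 22, 31 → 3
r = 20: 22, 31 → 2
r = 33: none → 0
Cross-inversions: 4 + 4 + 3 + 3 + 2 + 0 = 16

16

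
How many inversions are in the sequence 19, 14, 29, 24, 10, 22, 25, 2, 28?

17

Count, for each position, how many later elements it exceeds:
19 → 14, 10, 2 → 3
14 → 10, 2 → 2
29 → 24, 10, 22, 25, 2, 28 → 6
24 → 10, 22, 2 → 3
10 → 2 → 1
22 → 2 → 1
25 → 2 → 1
2 → none → 0
28 → none → 0
Sum: 3 + 2 + 6 + 3 + 1 + 1 + 1 + 0 + 0 = 17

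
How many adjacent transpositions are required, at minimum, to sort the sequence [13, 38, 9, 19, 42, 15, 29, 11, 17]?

Minimum adjacent swaps = number of inversions (each swap of adjacent out-of-order elements removes one inversion and no swap can remove more).
Count inversions — for each element, later elements that are smaller:
13: 9, 11 → 2
38: 9, 19, 15, 29, 11, 17 → 6
9: none → 0
19: 15, 11, 17 → 3
42: 15, 29, 11, 17 → 4
15: 11 → 1
29: 11, 17 → 2
11: none → 0
17: none → 0
Total inversions: 2 + 6 + 0 + 3 + 4 + 1 + 2 + 0 + 0 = 18

18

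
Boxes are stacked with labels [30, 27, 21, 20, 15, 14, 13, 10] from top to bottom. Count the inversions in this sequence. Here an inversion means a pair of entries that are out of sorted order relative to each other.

28

Count, for each position, how many later elements it exceeds:
30: 7
27: 6
21: 5
20: 4
15: 3
14: 2
13: 1
10: 0
Sum: 7 + 6 + 5 + 4 + 3 + 2 + 1 + 0 = 28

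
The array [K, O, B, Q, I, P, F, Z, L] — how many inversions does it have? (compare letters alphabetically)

Count, for each position, how many later elements it exceeds:
K → B, I, F → 3
O → B, I, F, L → 4
B → none → 0
Q → I, P, F, L → 4
I → F → 1
P → F, L → 2
F → none → 0
Z → L → 1
L → none → 0
Sum: 3 + 4 + 0 + 4 + 1 + 2 + 0 + 1 + 0 = 15

15 out-of-order pairs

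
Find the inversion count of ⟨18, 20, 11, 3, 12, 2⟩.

Count, for each position, how many later elements it exceeds:
18 → 11, 3, 12, 2 → 4
20 → 11, 3, 12, 2 → 4
11 → 3, 2 → 2
3 → 2 → 1
12 → 2 → 1
2 → none → 0
Sum: 4 + 4 + 2 + 1 + 1 + 0 = 12

12 out-of-order pairs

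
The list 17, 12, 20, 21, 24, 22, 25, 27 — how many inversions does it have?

Sweep left to right; for each value list the smaller values that follow it:
17 → 12 → 1
12 → none → 0
20 → none → 0
21 → none → 0
24 → 22 → 1
22 → none → 0
25 → none → 0
27 → none → 0
Sum: 1 + 0 + 0 + 0 + 1 + 0 + 0 + 0 = 2

2 out-of-order pairs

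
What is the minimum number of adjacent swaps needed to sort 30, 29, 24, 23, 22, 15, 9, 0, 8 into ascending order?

There are 35 swaps.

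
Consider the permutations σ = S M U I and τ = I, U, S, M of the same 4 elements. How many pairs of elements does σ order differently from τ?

Assign each item its position (1..4) in the first ordering, then rewrite the second ordering as that position sequence:
positions: S→1, M→2, U→3, I→4
second ordering as positions: [4, 3, 1, 2]
Discordant pairs = inversions in this position sequence.
4: 3, 1, 2 → 3
3: 1, 2 → 2
1: 0
2: 0
Total: 3 + 2 + 0 + 0 = 5

Discordant pairs: 5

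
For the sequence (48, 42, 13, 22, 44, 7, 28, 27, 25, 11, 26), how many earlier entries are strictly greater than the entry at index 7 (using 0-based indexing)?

4 such elements

The element at index 7 is 27.
Elements before it: 48, 42, 13, 22, 44, 7, 28
Those larger than 27: 48, 42, 44, 28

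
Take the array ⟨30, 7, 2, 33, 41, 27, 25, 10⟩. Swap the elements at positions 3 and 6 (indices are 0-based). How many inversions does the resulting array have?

Positions 3 and 6 hold 33 and 25; after swapping, the array is [30, 7, 2, 25, 41, 27, 33, 10].
Sweep left to right; for each value list the smaller values that follow it:
30: 5
7: 1
2: 0
25: 1
41: 3
27: 1
33: 1
10: 0
Sum: 5 + 1 + 0 + 1 + 3 + 1 + 1 + 0 = 12

12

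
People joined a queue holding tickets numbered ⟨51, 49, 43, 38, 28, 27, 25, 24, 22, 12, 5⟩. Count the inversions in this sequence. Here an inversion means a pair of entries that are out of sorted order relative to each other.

Count, for each position, how many later elements it exceeds:
51: 10
49: 9
43: 8
38: 7
28: 6
27: 5
25: 4
24: 3
22: 2
12: 1
5: 0
Sum: 10 + 9 + 8 + 7 + 6 + 5 + 4 + 3 + 2 + 1 + 0 = 55

55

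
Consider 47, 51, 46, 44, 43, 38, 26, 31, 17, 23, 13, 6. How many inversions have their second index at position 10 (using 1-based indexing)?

8 such elements

The element at index 10 is 23.
Elements before it: 47, 51, 46, 44, 43, 38, 26, 31, 17
Those larger than 23: 47, 51, 46, 44, 43, 38, 26, 31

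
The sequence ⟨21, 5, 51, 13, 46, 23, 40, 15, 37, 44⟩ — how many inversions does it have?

18 inversions

For each element, count later entries that are smaller:
21 → 5, 13, 15 → 3
5 → none → 0
51 → 13, 46, 23, 40, 15, 37, 44 → 7
13 → none → 0
46 → 23, 40, 15, 37, 44 → 5
23 → 15 → 1
40 → 15, 37 → 2
15 → none → 0
37 → none → 0
44 → none → 0
Sum: 3 + 0 + 7 + 0 + 5 + 1 + 2 + 0 + 0 + 0 = 18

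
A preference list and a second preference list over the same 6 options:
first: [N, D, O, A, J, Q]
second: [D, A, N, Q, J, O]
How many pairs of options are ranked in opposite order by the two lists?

Assign each item its position (1..6) in the first ordering, then rewrite the second ordering as that position sequence:
positions: N→1, D→2, O→3, A→4, J→5, Q→6
second ordering as positions: [2, 4, 1, 6, 5, 3]
Discordant pairs = inversions in this position sequence.
2: 1 → 1
4: 1, 3 → 2
1: 0
6: 5, 3 → 2
5: 3 → 1
3: 0
Total: 1 + 2 + 0 + 2 + 1 + 0 = 6

6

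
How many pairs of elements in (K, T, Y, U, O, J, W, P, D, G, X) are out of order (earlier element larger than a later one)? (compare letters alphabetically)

Sweep left to right; for each value list the smaller values that follow it:
K → J, D, G → 3
T → O, J, P, D, G → 5
Y → U, O, J, W, P, D, G, X → 8
U → O, J, P, D, G → 5
O → J, D, G → 3
J → D, G → 2
W → P, D, G → 3
P → D, G → 2
D → none → 0
G → none → 0
X → none → 0
Sum: 3 + 5 + 8 + 5 + 3 + 2 + 3 + 2 + 0 + 0 + 0 = 31

31 inversions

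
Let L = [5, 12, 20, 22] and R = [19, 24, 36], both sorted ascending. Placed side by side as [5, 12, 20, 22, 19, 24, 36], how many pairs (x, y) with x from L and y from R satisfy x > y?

For each element r of the right run, count left-run elements greater than r:
r = 19: 20, 22 → 2
r = 24: none → 0
r = 36: none → 0
Cross-inversions: 2 + 0 + 0 = 2

Split inversions: 2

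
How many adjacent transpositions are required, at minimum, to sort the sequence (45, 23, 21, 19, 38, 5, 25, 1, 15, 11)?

The minimum number of adjacent swaps to sort an array equals its inversion count, since every such swap removes exactly one inversion.
Count inversions — for each element, later elements that are smaller:
45: 23, 21, 19, 38, 5, 25, 1, 15, 11 → 9
23: 21, 19, 5, 1, 15, 11 → 6
21: 19, 5, 1, 15, 11 → 5
19: 5, 1, 15, 11 → 4
38: 5, 25, 1, 15, 11 → 5
5: 1 → 1
25: 1, 15, 11 → 3
1: none → 0
15: 11 → 1
11: none → 0
Total inversions: 9 + 6 + 5 + 4 + 5 + 1 + 3 + 0 + 1 + 0 = 34

34 adjacent swaps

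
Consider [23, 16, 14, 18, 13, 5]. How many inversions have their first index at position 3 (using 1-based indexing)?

2

The element at index 3 is 14.
Elements after it: 18, 13, 5
Those smaller than 14: 13, 5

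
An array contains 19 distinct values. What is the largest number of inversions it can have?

171

The maximum occurs when the array is in strictly decreasing order: every one of the C(19, 2) pairs is inverted.
C(19, 2) = 19·18/2 = 171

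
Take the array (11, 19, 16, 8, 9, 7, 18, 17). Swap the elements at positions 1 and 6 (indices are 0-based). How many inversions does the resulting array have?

Positions 1 and 6 hold 19 and 18; after swapping, the array is [11, 18, 16, 8, 9, 7, 19, 17].
For each element, count later entries that are smaller:
11: 3
18: 5
16: 3
8: 1
9: 1
7: 0
19: 1
17: 0
Sum: 3 + 5 + 3 + 1 + 1 + 0 + 1 + 0 = 14

14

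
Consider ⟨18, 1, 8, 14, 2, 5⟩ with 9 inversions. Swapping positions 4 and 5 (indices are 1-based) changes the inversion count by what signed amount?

Positions 4 and 5 hold 14 and 2; after swapping, the array is [18, 1, 8, 2, 14, 5].
For each element, count later entries that are smaller:
18: 5
1: 0
8: 2
2: 0
14: 1
5: 0
Sum: 5 + 0 + 2 + 0 + 1 + 0 = 8
Change: 8 − 9 = -1

-1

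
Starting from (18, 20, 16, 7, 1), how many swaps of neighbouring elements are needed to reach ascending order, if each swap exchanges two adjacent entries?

9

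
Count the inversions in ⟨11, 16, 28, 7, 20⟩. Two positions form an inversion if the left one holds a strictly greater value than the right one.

Listing every pair i<j with a[i]>a[j] (using 0-based positions):
(0,3): 11 > 7
(1,3): 16 > 7
(2,3): 28 > 7
(2,4): 28 > 20
That's 4 pairs.

4 inversions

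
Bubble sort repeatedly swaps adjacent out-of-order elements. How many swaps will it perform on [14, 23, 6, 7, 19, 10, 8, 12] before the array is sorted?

Minimum adjacent swaps = number of inversions (each swap of adjacent out-of-order elements removes one inversion and no swap can remove more).
Count inversions — for each element, later elements that are smaller:
14: 6, 7, 10, 8, 12 → 5
23: 6, 7, 19, 10, 8, 12 → 6
6: none → 0
7: none → 0
19: 10, 8, 12 → 3
10: 8 → 1
8: none → 0
12: none → 0
Total inversions: 5 + 6 + 0 + 0 + 3 + 1 + 0 + 0 = 15

Adjacent swaps: 15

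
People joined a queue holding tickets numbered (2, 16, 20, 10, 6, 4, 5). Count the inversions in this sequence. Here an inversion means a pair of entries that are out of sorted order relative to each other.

13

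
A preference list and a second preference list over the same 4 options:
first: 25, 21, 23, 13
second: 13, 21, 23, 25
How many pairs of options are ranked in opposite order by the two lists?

Assign each item its position (1..4) in the first ordering, then rewrite the second ordering as that position sequence:
positions: 25→1, 21→2, 23→3, 13→4
second ordering as positions: [4, 2, 3, 1]
Discordant pairs = inversions in this position sequence.
4: 2, 3, 1 → 3
2: 1 → 1
3: 1 → 1
1: 0
Total: 3 + 1 + 1 + 0 = 5

5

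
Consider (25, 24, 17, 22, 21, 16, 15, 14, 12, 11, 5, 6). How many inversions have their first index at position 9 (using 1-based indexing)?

3 such elements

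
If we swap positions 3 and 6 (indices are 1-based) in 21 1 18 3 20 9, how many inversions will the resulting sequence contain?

7

Positions 3 and 6 hold 18 and 9; after swapping, the array is [21, 1, 9, 3, 20, 18].
Count, for each position, how many later elements it exceeds:
21 → 1, 9, 3, 20, 18 → 5
1 → none → 0
9 → 3 → 1
3 → none → 0
20 → 18 → 1
18 → none → 0
Sum: 5 + 0 + 1 + 0 + 1 + 0 = 7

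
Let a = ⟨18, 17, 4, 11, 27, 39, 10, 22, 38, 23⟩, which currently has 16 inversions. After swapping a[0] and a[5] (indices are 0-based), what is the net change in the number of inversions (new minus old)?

+3

Positions 0 and 5 hold 18 and 39; after swapping, the array is [39, 17, 4, 11, 27, 18, 10, 22, 38, 23].
Sweep left to right; for each value list the smaller values that follow it:
39 → 17, 4, 11, 27, 18, 10, 22, 38, 23 → 9
17 → 4, 11, 10 → 3
4 → none → 0
11 → 10 → 1
27 → 18, 10, 22, 23 → 4
18 → 10 → 1
10 → none → 0
22 → none → 0
38 → 23 → 1
23 → none → 0
Sum: 9 + 3 + 0 + 1 + 4 + 1 + 0 + 0 + 1 + 0 = 19
Change: 19 − 16 = +3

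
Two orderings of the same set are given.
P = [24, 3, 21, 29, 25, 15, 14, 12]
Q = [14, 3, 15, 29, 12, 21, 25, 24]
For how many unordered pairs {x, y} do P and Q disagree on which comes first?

18 disagreeing pairs

Assign each item its position (1..8) in the first ordering, then rewrite the second ordering as that position sequence:
positions: 24→1, 3→2, 21→3, 29→4, 25→5, 15→6, 14→7, 12→8
second ordering as positions: [7, 2, 6, 4, 8, 3, 5, 1]
Discordant pairs = inversions in this position sequence.
7: 2, 6, 4, 3, 5, 1 → 6
2: 1 → 1
6: 4, 3, 5, 1 → 4
4: 3, 1 → 2
8: 3, 5, 1 → 3
3: 1 → 1
5: 1 → 1
1: 0
Total: 6 + 1 + 4 + 2 + 3 + 1 + 1 + 0 = 18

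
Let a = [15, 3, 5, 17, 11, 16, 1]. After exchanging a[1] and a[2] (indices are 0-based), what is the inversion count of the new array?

Positions 1 and 2 hold 3 and 5; after swapping, the array is [15, 5, 3, 17, 11, 16, 1].
Sweep left to right; for each value list the smaller values that follow it:
15: 4
5: 2
3: 1
17: 3
11: 1
16: 1
1: 0
Sum: 4 + 2 + 1 + 3 + 1 + 1 + 0 = 12

Inversions: 12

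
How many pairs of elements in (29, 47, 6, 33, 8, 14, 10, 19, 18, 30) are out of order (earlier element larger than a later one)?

Sweep left to right; for each value list the smaller values that follow it:
29: 6
47: 8
6: 0
33: 6
8: 0
14: 1
10: 0
19: 1
18: 0
30: 0
Sum: 6 + 8 + 0 + 6 + 0 + 1 + 0 + 1 + 0 + 0 = 22

22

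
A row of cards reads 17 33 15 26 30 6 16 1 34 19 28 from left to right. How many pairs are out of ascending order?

27

Sweep left to right; for each value list the smaller values that follow it:
17 → 15, 6, 16, 1 → 4
33 → 15, 26, 30, 6, 16, 1, 19, 28 → 8
15 → 6, 1 → 2
26 → 6, 16, 1, 19 → 4
30 → 6, 16, 1, 19, 28 → 5
6 → 1 → 1
16 → 1 → 1
1 → none → 0
34 → 19, 28 → 2
19 → none → 0
28 → none → 0
Sum: 4 + 8 + 2 + 4 + 5 + 1 + 1 + 0 + 2 + 0 + 0 = 27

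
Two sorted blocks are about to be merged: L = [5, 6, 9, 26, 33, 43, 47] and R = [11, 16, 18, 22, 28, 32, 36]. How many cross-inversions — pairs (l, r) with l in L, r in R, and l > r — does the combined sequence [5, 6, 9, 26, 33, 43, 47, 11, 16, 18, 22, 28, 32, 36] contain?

24

Count, for every r in R, how many entries of L exceed r:
r = 11: 26, 33, 43, 47 → 4
r = 16: 26, 33, 43, 47 → 4
r = 18: 26, 33, 43, 47 → 4
r = 22: 26, 33, 43, 47 → 4
r = 28: 33, 43, 47 → 3
r = 32: 33, 43, 47 → 3
r = 36: 43, 47 → 2
Cross-inversions: 4 + 4 + 4 + 4 + 3 + 3 + 2 = 24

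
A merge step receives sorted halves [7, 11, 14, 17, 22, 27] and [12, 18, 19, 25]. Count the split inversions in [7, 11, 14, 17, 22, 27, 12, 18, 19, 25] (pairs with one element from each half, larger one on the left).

Cross-inversions: 9

Take each right-half value and tally the left-half values above it:
r = 12: 14, 17, 22, 27 → 4
r = 18: 22, 27 → 2
r = 19: 22, 27 → 2
r = 25: 27 → 1
Cross-inversions: 4 + 2 + 2 + 1 = 9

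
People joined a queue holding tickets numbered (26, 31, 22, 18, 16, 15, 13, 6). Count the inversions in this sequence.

Count, for each position, how many later elements it exceeds:
26: 6
31: 6
22: 5
18: 4
16: 3
15: 2
13: 1
6: 0
Sum: 6 + 6 + 5 + 4 + 3 + 2 + 1 + 0 = 27

27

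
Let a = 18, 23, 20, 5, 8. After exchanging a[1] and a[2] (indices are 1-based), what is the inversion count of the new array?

Positions 1 and 2 hold 18 and 23; after swapping, the array is [23, 18, 20, 5, 8].
Element-by-element contributions:
23 → 18, 20, 5, 8 → 4
18 → 5, 8 → 2
20 → 5, 8 → 2
5 → none → 0
8 → none → 0
Sum: 4 + 2 + 2 + 0 + 0 = 8

8 inversions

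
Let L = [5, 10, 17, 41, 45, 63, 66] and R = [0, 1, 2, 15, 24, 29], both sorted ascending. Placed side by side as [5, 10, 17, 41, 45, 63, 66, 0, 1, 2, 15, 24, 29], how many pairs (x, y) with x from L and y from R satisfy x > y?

34 cross-inversions

Take each right-half value and tally the left-half values above it:
r = 0: 5, 10, 17, 41, 45, 63, 66 → 7
r = 1: 5, 10, 17, 41, 45, 63, 66 → 7
r = 2: 5, 10, 17, 41, 45, 63, 66 → 7
r = 15: 17, 41, 45, 63, 66 → 5
r = 24: 41, 45, 63, 66 → 4
r = 29: 41, 45, 63, 66 → 4
Cross-inversions: 7 + 7 + 7 + 5 + 4 + 4 = 34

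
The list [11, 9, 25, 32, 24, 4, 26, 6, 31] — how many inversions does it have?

16 inversions

Count, for each position, how many later elements it exceeds:
11 → 9, 4, 6 → 3
9 → 4, 6 → 2
25 → 24, 4, 6 → 3
32 → 24, 4, 26, 6, 31 → 5
24 → 4, 6 → 2
4 → none → 0
26 → 6 → 1
6 → none → 0
31 → none → 0
Sum: 3 + 2 + 3 + 5 + 2 + 0 + 1 + 0 + 0 = 16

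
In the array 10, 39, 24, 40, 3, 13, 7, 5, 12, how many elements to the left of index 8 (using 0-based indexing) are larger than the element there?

4

The element at index 8 is 12.
Elements before it: 10, 39, 24, 40, 3, 13, 7, 5
Those larger than 12: 39, 24, 40, 13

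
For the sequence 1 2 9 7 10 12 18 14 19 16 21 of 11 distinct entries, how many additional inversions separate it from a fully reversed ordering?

Maximum inversions for 11 distinct elements is C(11, 2) = 11·10/2 = 55.
Current inversions — for each element, count later smaller elements:
1: 0
2: 0
9: 1
7: 0
10: 0
12: 0
18: 2
14: 0
19: 1
16: 0
21: 0
Current total: 0 + 0 + 1 + 0 + 0 + 0 + 2 + 0 + 1 + 0 + 0 = 4
Shortfall: 55 − 4 = 51

51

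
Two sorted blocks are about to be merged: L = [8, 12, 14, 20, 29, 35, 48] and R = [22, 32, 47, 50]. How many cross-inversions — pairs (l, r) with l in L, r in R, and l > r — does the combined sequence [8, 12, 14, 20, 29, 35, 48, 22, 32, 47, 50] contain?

Take each right-half value and tally the left-half values above it:
r = 22: 29, 35, 48 → 3
r = 32: 35, 48 → 2
r = 47: 48 → 1
r = 50: none → 0
Cross-inversions: 3 + 2 + 1 + 0 = 6

Cross-inversions: 6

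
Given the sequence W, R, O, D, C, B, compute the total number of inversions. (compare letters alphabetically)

15

Element-by-element contributions:
W → R, O, D, C, B → 5
R → O, D, C, B → 4
O → D, C, B → 3
D → C, B → 2
C → B → 1
B → none → 0
Sum: 5 + 4 + 3 + 2 + 1 + 0 = 15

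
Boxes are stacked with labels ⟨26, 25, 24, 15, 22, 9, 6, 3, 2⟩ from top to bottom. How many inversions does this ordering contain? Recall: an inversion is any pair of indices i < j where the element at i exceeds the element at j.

Inversions: 35

Element-by-element contributions:
26 → 25, 24, 15, 22, 9, 6, 3, 2 → 8
25 → 24, 15, 22, 9, 6, 3, 2 → 7
24 → 15, 22, 9, 6, 3, 2 → 6
15 → 9, 6, 3, 2 → 4
22 → 9, 6, 3, 2 → 4
9 → 6, 3, 2 → 3
6 → 3, 2 → 2
3 → 2 → 1
2 → none → 0
Sum: 8 + 7 + 6 + 4 + 4 + 3 + 2 + 1 + 0 = 35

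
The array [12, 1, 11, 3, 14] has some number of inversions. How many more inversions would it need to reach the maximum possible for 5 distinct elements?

6

Maximum inversions for 5 distinct elements is C(5, 2) = 5·4/2 = 10.
Current inversions — for each element, count later smaller elements:
12: 3
1: 0
11: 1
3: 0
14: 0
Current total: 3 + 0 + 1 + 0 + 0 = 4
Shortfall: 10 − 4 = 6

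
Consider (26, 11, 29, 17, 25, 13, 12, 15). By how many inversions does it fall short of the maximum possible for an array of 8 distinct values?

Maximum inversions for 8 distinct elements is C(8, 2) = 8·7/2 = 28.
Current inversions — for each element, count later smaller elements:
26: 6
11: 0
29: 5
17: 3
25: 3
13: 1
12: 0
15: 0
Current total: 6 + 0 + 5 + 3 + 3 + 1 + 0 + 0 = 18
Shortfall: 28 − 18 = 10

10 inversions short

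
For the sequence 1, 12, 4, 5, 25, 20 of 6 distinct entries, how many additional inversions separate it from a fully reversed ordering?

12 inversions short

Maximum inversions for 6 distinct elements is C(6, 2) = 6·5/2 = 15.
Current inversions — for each element, count later smaller elements:
1: 0
12: 2
4: 0
5: 0
25: 1
20: 0
Current total: 0 + 2 + 0 + 0 + 1 + 0 = 3
Shortfall: 15 − 3 = 12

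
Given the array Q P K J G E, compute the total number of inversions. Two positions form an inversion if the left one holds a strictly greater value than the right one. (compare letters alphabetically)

Count, for each position, how many later elements it exceeds:
Q: 5
P: 4
K: 3
J: 2
G: 1
E: 0
Sum: 5 + 4 + 3 + 2 + 1 + 0 = 15

15 inversions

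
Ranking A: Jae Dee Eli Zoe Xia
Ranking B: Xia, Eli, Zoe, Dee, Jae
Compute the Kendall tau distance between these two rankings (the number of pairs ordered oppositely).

9

Assign each item its position (1..5) in the first ordering, then rewrite the second ordering as that position sequence:
positions: Jae→1, Dee→2, Eli→3, Zoe→4, Xia→5
second ordering as positions: [5, 3, 4, 2, 1]
Discordant pairs = inversions in this position sequence.
5: 3, 4, 2, 1 → 4
3: 2, 1 → 2
4: 2, 1 → 2
2: 1 → 1
1: 0
Total: 4 + 2 + 2 + 1 + 0 = 9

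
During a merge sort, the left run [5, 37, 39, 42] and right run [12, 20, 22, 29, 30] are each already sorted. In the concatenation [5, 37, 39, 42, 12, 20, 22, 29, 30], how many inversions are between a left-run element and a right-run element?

15 cross-inversions

For each element r of the right run, count left-run elements greater than r:
r = 12: 37, 39, 42 → 3
r = 20: 37, 39, 42 → 3
r = 22: 37, 39, 42 → 3
r = 29: 37, 39, 42 → 3
r = 30: 37, 39, 42 → 3
Cross-inversions: 3 + 3 + 3 + 3 + 3 = 15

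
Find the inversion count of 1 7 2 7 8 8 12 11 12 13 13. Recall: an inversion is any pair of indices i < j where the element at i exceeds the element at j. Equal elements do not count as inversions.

For each element, count later entries that are smaller:
1 → none → 0
7 → 2 → 1
2 → none → 0
7 → none → 0
8 → none → 0
8 → none → 0
12 → 11 → 1
11 → none → 0
12 → none → 0
13 → none → 0
13 → none → 0
Sum: 0 + 1 + 0 + 0 + 0 + 0 + 1 + 0 + 0 + 0 + 0 = 2

2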